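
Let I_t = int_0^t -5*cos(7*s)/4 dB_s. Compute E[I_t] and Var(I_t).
E[I_t] = 0; Var(I_t) = 25*t/32 + 25*sin(14*t)/448

The Itô integral of a deterministic integrand f(s) has mean 0 because each increment f(s) * (B_{s+ds} - B_s) has mean 0. By the Itô isometry:
  Var( int_0^t f(s) dB_s ) = E[ (int_0^t f(s) dB_s)^2 ] = int_0^t f(s)^2 ds.
Here f(s) = -5*cos(7*s)/4, so f(s)^2 = 25*cos(7*s)^2/16. Integrate:
  int_0^t (25*cos(7*s)^2/16) ds = 25*t/32 + 25*sin(14*t)/448.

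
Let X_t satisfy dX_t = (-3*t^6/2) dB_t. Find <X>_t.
<X>_t = 9*t^13/52

For an Itô process dX_t = a(t) dt + b(t) dB_t, the quadratic variation is <X>_t = int_0^t b(s)^2 ds (the drift term does not contribute). Here b(s) = -3*s^6/2, so
  b(s)^2 = 9*s^12/4.
Integrating from 0 to t:
  <X>_t = int_0^t (9*s^12/4) ds = 9*t^13/52.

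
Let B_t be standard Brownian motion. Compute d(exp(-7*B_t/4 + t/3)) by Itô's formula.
d(exp(-7*B_t/4 + t/3)) = (179*exp(-7*B_t/4 + t/3)/96) dt + (-7*exp(-7*B_t/4 + t/3)/4) dB_t

Itô's formula for f(t, x): d f(t, B_t) = (f_t + (1/2) f_xx) dt + f_x dB_t. Compute partials of f(t, x) = exp(t/3 - 7*x/4):
  f_t(t,x)  = exp(t/3 - 7*x/4)/3
  f_x(t,x)  = -7*exp(t/3 - 7*x/4)/4
  f_xx(t,x) = 49*exp(t/3 - 7*x/4)/16
Assemble drift = f_t + (1/2) f_xx = 179*exp(t/3 - 7*x/4)/96 and diffusion = f_x = -7*exp(t/3 - 7*x/4)/4. Substituting x = B_t:
  d(exp(-7*B_t/4 + t/3)) = (179*exp(-7*B_t/4 + t/3)/96) dt + (-7*exp(-7*B_t/4 + t/3)/4) dB_t.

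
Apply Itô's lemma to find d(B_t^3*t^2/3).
d(B_t^3*t^2/3) = (B_t*t*(2*B_t^2 + 3*t)/3) dt + (B_t^2*t^2) dB_t

Itô's formula for f(t, x): d f(t, B_t) = (f_t + (1/2) f_xx) dt + f_x dB_t. Compute partials of f(t, x) = t^2*x^3/3:
  f_t(t,x)  = 2*t*x^3/3
  f_x(t,x)  = t^2*x^2
  f_xx(t,x) = 2*t^2*x
Assemble drift = f_t + (1/2) f_xx = t*x*(3*t + 2*x^2)/3 and diffusion = f_x = t^2*x^2. Substituting x = B_t:
  d(B_t^3*t^2/3) = (B_t*t*(2*B_t^2 + 3*t)/3) dt + (B_t^2*t^2) dB_t.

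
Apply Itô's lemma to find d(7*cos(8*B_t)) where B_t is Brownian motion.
d(7*cos(8*B_t)) = (-224*cos(8*B_t)) dt + (-56*sin(8*B_t)) dB_t

Itô's formula for f(B_t) gives d f(B_t) = f'(B_t) dB_t + (1/2) f''(B_t) dt. Compute derivatives of f(x) = 7*cos(8*x):
  f'(x)  = -56*sin(8*x)
  f''(x) = -448*cos(8*x)
Substitute x = B_t and multiply the f'' term by 1/2:
  drift     = (1/2) * (-448*cos(8*x)) evaluated at B_t = -224*cos(8*B_t)
  diffusion = (-56*sin(8*x)) evaluated at B_t = -56*sin(8*B_t)
Therefore d(7*cos(8*B_t)) = (-224*cos(8*B_t)) dt + (-56*sin(8*B_t)) dB_t.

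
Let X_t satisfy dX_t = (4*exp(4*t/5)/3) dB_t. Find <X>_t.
<X>_t = 10*exp(8*t/5)/9 - 10/9

For an Itô process dX_t = a(t) dt + b(t) dB_t, the quadratic variation is <X>_t = int_0^t b(s)^2 ds (the drift term does not contribute). Here b(s) = 4*exp(4*s/5)/3, so
  b(s)^2 = 16*exp(8*s/5)/9.
Integrating from 0 to t:
  <X>_t = int_0^t (16*exp(8*s/5)/9) ds = 10*exp(8*t/5)/9 - 10/9.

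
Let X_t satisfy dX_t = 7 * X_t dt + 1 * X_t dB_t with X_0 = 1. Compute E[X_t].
E[X_t] = exp(7*t)

For GBM dX = mu X dt + sigma X dB with X_0 = x_0, apply Itô to Y = log X: dY = (mu - sigma^2/2) dt + sigma dB, so Y_t = log(x_0) + (mu - sigma^2/2) t + sigma B_t and hence X_t = x_0 * exp((mu - sigma^2/2) t + sigma B_t).
With mu = 7, sigma = 1, x_0 = 1, this gives:
  X_t = 1 * exp((13/2) * t + (1) * B_t).
Since sigma*B_t ~ Normal(0, sigma^2 t), E[exp(sigma*B_t)] = exp(sigma^2 t / 2); so E[X_t] = x_0 * exp((mu - sigma^2/2) t) * exp(sigma^2 t / 2) = x_0 * exp(mu t) = exp(7*t).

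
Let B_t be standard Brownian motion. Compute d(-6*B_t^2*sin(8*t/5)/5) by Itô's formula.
d(-6*B_t^2*sin(8*t/5)/5) = (-48*B_t^2*cos(8*t/5)/25 - 6*sin(8*t/5)/5) dt + (-12*B_t*sin(8*t/5)/5) dB_t

Itô's formula for f(t, x): d f(t, B_t) = (f_t + (1/2) f_xx) dt + f_x dB_t. Compute partials of f(t, x) = -6*x^2*sin(8*t/5)/5:
  f_t(t,x)  = -48*x^2*cos(8*t/5)/25
  f_x(t,x)  = -12*x*sin(8*t/5)/5
  f_xx(t,x) = -12*sin(8*t/5)/5
Assemble drift = f_t + (1/2) f_xx = -48*x^2*cos(8*t/5)/25 - 6*sin(8*t/5)/5 and diffusion = f_x = -12*x*sin(8*t/5)/5. Substituting x = B_t:
  d(-6*B_t^2*sin(8*t/5)/5) = (-48*B_t^2*cos(8*t/5)/25 - 6*sin(8*t/5)/5) dt + (-12*B_t*sin(8*t/5)/5) dB_t.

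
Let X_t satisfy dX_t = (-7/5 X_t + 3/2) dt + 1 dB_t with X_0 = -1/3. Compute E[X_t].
E[X_t] = 15/14 - 59*exp(-7*t/5)/42

Taking expectations and using E[dB_t] = 0, the mean m(t) = E[X_t] satisfies the ODE m'(t) = a m(t) + b with m(0) = x_0. With a = -7/5, b = 3/2, x_0 = -1/3, the solution is
  m(t) = x_0 * exp(a t) + (b/a) * (exp(a t) - 1)
       = (-1/3) * exp((-7/5) t) + ((3/2)/(-7/5)) * (exp((-7/5) t) - 1)
       = 15/14 - 59*exp(-7*t/5)/42.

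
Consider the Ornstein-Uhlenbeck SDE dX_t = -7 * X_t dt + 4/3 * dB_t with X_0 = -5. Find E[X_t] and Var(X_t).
E[X_t] = -5*exp(-7*t); Var(X_t) = 8/63 - 8*exp(-14*t)/63

The OU SDE dX = -theta X dt + sigma dB admits the integrating factor exp(theta t): d(exp(theta t) X_t) = sigma exp(theta t) dB_t. Integrating from 0 to t:
  X_t = x_0 * exp(-theta t) + sigma * int_0^t exp(-theta (t-s)) dB_s.
The Itô integral has mean 0 and (by the Itô isometry) variance sigma^2 * int_0^t exp(-2 theta (t - s)) ds = sigma^2 * (1 - exp(-2 theta t)) / (2 theta).
With theta = 7, sigma = 4/3, x_0 = -5:
  E[X_t] = -5 * exp(-7 t) = -5*exp(-7*t)
  Var(X_t) = (4/3)^2 * (1 - exp(-2*7 t)) / (2 * 7) = 8/63 - 8*exp(-14*t)/63.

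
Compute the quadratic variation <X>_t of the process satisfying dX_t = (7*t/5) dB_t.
<X>_t = 49*t^3/75

For an Itô process dX_t = a(t) dt + b(t) dB_t, the quadratic variation is <X>_t = int_0^t b(s)^2 ds (the drift term does not contribute). Here b(s) = 7*s/5, so
  b(s)^2 = 49*s^2/25.
Integrating from 0 to t:
  <X>_t = int_0^t (49*s^2/25) ds = 49*t^3/75.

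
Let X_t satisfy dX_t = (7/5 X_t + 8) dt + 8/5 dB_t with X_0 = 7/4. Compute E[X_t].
E[X_t] = 209*exp(7*t/5)/28 - 40/7

Taking expectations and using E[dB_t] = 0, the mean m(t) = E[X_t] satisfies the ODE m'(t) = a m(t) + b with m(0) = x_0. With a = 7/5, b = 8, x_0 = 7/4, the solution is
  m(t) = x_0 * exp(a t) + (b/a) * (exp(a t) - 1)
       = (7/4) * exp((7/5) t) + (8/(7/5)) * (exp((7/5) t) - 1)
       = 209*exp(7*t/5)/28 - 40/7.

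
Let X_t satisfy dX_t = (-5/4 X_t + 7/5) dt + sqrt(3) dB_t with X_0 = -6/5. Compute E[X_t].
E[X_t] = 28/25 - 58*exp(-5*t/4)/25

Taking expectations and using E[dB_t] = 0, the mean m(t) = E[X_t] satisfies the ODE m'(t) = a m(t) + b with m(0) = x_0. With a = -5/4, b = 7/5, x_0 = -6/5, the solution is
  m(t) = x_0 * exp(a t) + (b/a) * (exp(a t) - 1)
       = (-6/5) * exp((-5/4) t) + ((7/5)/(-5/4)) * (exp((-5/4) t) - 1)
       = 28/25 - 58*exp(-5*t/4)/25.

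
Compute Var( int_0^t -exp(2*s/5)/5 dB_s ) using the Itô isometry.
Var = exp(4*t/5)/20 - 1/20

The Itô integral of a deterministic integrand f(s) has mean 0 because each increment f(s) * (B_{s+ds} - B_s) has mean 0. By the Itô isometry:
  Var( int_0^t f(s) dB_s ) = E[ (int_0^t f(s) dB_s)^2 ] = int_0^t f(s)^2 ds.
Here f(s) = -exp(2*s/5)/5, so f(s)^2 = exp(4*s/5)/25. Integrate:
  int_0^t (exp(4*s/5)/25) ds = exp(4*t/5)/20 - 1/20.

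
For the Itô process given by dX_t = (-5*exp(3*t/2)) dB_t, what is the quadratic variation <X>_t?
<X>_t = 25*exp(3*t)/3 - 25/3

For an Itô process dX_t = a(t) dt + b(t) dB_t, the quadratic variation is <X>_t = int_0^t b(s)^2 ds (the drift term does not contribute). Here b(s) = -5*exp(3*s/2), so
  b(s)^2 = 25*exp(3*s).
Integrating from 0 to t:
  <X>_t = int_0^t (25*exp(3*s)) ds = 25*exp(3*t)/3 - 25/3.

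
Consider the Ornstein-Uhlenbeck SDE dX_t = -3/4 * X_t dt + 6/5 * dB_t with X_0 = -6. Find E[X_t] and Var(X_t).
E[X_t] = -6*exp(-3*t/4); Var(X_t) = 24/25 - 24*exp(-3*t/2)/25

The OU SDE dX = -theta X dt + sigma dB admits the integrating factor exp(theta t): d(exp(theta t) X_t) = sigma exp(theta t) dB_t. Integrating from 0 to t:
  X_t = x_0 * exp(-theta t) + sigma * int_0^t exp(-theta (t-s)) dB_s.
The Itô integral has mean 0 and (by the Itô isometry) variance sigma^2 * int_0^t exp(-2 theta (t - s)) ds = sigma^2 * (1 - exp(-2 theta t)) / (2 theta).
With theta = 3/4, sigma = 6/5, x_0 = -6:
  E[X_t] = -6 * exp(-3/4 t) = -6*exp(-3*t/4)
  Var(X_t) = (6/5)^2 * (1 - exp(-2*3/4 t)) / (2 * 3/4) = 24/25 - 24*exp(-3*t/2)/25.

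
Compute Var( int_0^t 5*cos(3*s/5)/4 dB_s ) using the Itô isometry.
Var = 25*t/32 + 125*sin(6*t/5)/192

The Itô integral of a deterministic integrand f(s) has mean 0 because each increment f(s) * (B_{s+ds} - B_s) has mean 0. By the Itô isometry:
  Var( int_0^t f(s) dB_s ) = E[ (int_0^t f(s) dB_s)^2 ] = int_0^t f(s)^2 ds.
Here f(s) = 5*cos(3*s/5)/4, so f(s)^2 = 25*cos(3*s/5)^2/16. Integrate:
  int_0^t (25*cos(3*s/5)^2/16) ds = 25*t/32 + 125*sin(6*t/5)/192.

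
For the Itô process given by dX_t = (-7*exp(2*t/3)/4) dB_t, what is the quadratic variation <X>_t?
<X>_t = 147*exp(4*t/3)/64 - 147/64

For an Itô process dX_t = a(t) dt + b(t) dB_t, the quadratic variation is <X>_t = int_0^t b(s)^2 ds (the drift term does not contribute). Here b(s) = -7*exp(2*s/3)/4, so
  b(s)^2 = 49*exp(4*s/3)/16.
Integrating from 0 to t:
  <X>_t = int_0^t (49*exp(4*s/3)/16) ds = 147*exp(4*t/3)/64 - 147/64.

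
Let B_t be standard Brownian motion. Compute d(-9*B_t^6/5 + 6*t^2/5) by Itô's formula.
d(-9*B_t^6/5 + 6*t^2/5) = (-27*B_t^4 + 12*t/5) dt + (-54*B_t^5/5) dB_t

Itô's formula for f(t, x): d f(t, B_t) = (f_t + (1/2) f_xx) dt + f_x dB_t. Compute partials of f(t, x) = 6*t^2/5 - 9*x^6/5:
  f_t(t,x)  = 12*t/5
  f_x(t,x)  = -54*x^5/5
  f_xx(t,x) = -54*x^4
Assemble drift = f_t + (1/2) f_xx = 12*t/5 - 27*x^4 and diffusion = f_x = -54*x^5/5. Substituting x = B_t:
  d(-9*B_t^6/5 + 6*t^2/5) = (-27*B_t^4 + 12*t/5) dt + (-54*B_t^5/5) dB_t.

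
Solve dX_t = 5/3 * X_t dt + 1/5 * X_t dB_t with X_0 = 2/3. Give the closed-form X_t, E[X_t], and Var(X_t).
X_t = 2/3 * exp((247/150) t + (1/5) B_t); E[X_t] = 2*exp(5*t/3)/3; Var(X_t) = 4*(exp(t/25) - 1)*exp(10*t/3)/9

For GBM dX = mu X dt + sigma X dB with X_0 = x_0, apply Itô to Y = log X: dY = (mu - sigma^2/2) dt + sigma dB, so Y_t = log(x_0) + (mu - sigma^2/2) t + sigma B_t and hence X_t = x_0 * exp((mu - sigma^2/2) t + sigma B_t).
With mu = 5/3, sigma = 1/5, x_0 = 2/3, this gives:
  X_t = 2/3 * exp((247/150) * t + (1/5) * B_t).
Since sigma*B_t ~ Normal(0, sigma^2 t), E[exp(sigma*B_t)] = exp(sigma^2 t / 2); so E[X_t] = x_0 * exp((mu - sigma^2/2) t) * exp(sigma^2 t / 2) = x_0 * exp(mu t) = 2*exp(5*t/3)/3.
Var(X_t) = E[X_t^2] - (E[X_t])^2 = x_0^2 * exp(2 mu t) * (exp(sigma^2 t) - 1) = 4*(exp(t/25) - 1)*exp(10*t/3)/9.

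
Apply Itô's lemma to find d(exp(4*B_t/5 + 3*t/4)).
d(exp(4*B_t/5 + 3*t/4)) = (107*exp(4*B_t/5 + 3*t/4)/100) dt + (4*exp(4*B_t/5 + 3*t/4)/5) dB_t

Itô's formula for f(t, x): d f(t, B_t) = (f_t + (1/2) f_xx) dt + f_x dB_t. Compute partials of f(t, x) = exp(3*t/4 + 4*x/5):
  f_t(t,x)  = 3*exp(3*t/4 + 4*x/5)/4
  f_x(t,x)  = 4*exp(3*t/4 + 4*x/5)/5
  f_xx(t,x) = 16*exp(3*t/4 + 4*x/5)/25
Assemble drift = f_t + (1/2) f_xx = 107*exp(3*t/4 + 4*x/5)/100 and diffusion = f_x = 4*exp(3*t/4 + 4*x/5)/5. Substituting x = B_t:
  d(exp(4*B_t/5 + 3*t/4)) = (107*exp(4*B_t/5 + 3*t/4)/100) dt + (4*exp(4*B_t/5 + 3*t/4)/5) dB_t.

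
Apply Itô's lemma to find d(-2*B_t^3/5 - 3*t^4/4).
d(-2*B_t^3/5 - 3*t^4/4) = (-6*B_t/5 - 3*t^3) dt + (-6*B_t^2/5) dB_t

Itô's formula for f(t, x): d f(t, B_t) = (f_t + (1/2) f_xx) dt + f_x dB_t. Compute partials of f(t, x) = -3*t^4/4 - 2*x^3/5:
  f_t(t,x)  = -3*t^3
  f_x(t,x)  = -6*x^2/5
  f_xx(t,x) = -12*x/5
Assemble drift = f_t + (1/2) f_xx = -3*t^3 - 6*x/5 and diffusion = f_x = -6*x^2/5. Substituting x = B_t:
  d(-2*B_t^3/5 - 3*t^4/4) = (-6*B_t/5 - 3*t^3) dt + (-6*B_t^2/5) dB_t.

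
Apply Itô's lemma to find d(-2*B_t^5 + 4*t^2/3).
d(-2*B_t^5 + 4*t^2/3) = (-20*B_t^3 + 8*t/3) dt + (-10*B_t^4) dB_t

Itô's formula for f(t, x): d f(t, B_t) = (f_t + (1/2) f_xx) dt + f_x dB_t. Compute partials of f(t, x) = 4*t^2/3 - 2*x^5:
  f_t(t,x)  = 8*t/3
  f_x(t,x)  = -10*x^4
  f_xx(t,x) = -40*x^3
Assemble drift = f_t + (1/2) f_xx = 8*t/3 - 20*x^3 and diffusion = f_x = -10*x^4. Substituting x = B_t:
  d(-2*B_t^5 + 4*t^2/3) = (-20*B_t^3 + 8*t/3) dt + (-10*B_t^4) dB_t.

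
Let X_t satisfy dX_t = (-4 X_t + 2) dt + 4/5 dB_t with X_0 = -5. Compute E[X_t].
E[X_t] = 1/2 - 11*exp(-4*t)/2

Taking expectations and using E[dB_t] = 0, the mean m(t) = E[X_t] satisfies the ODE m'(t) = a m(t) + b with m(0) = x_0. With a = -4, b = 2, x_0 = -5, the solution is
  m(t) = x_0 * exp(a t) + (b/a) * (exp(a t) - 1)
       = (-5) * exp((-4) t) + (2/(-4)) * (exp((-4) t) - 1)
       = 1/2 - 11*exp(-4*t)/2.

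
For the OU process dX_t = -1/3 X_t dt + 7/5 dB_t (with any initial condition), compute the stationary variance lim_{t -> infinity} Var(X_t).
lim Var(X_t) = 147/50

The OU SDE dX = -theta X dt + sigma dB admits the integrating factor exp(theta t): d(exp(theta t) X_t) = sigma exp(theta t) dB_t. Integrating from 0 to t gives X_t = x_0 * exp(-theta t) + sigma * int_0^t exp(-theta (t-s)) dB_s for any initial x_0. The Itô integral has variance (by the Itô isometry) sigma^2 * int_0^t exp(-2 theta (t - s)) ds = sigma^2 * (1 - exp(-2 theta t)) / (2 theta), independent of x_0.
With theta = 1/3, sigma = 7/5:
  Var(X_t) = (7/5)^2 * (1 - exp(-2*1/3 t)) / (2 * 1/3) = 147/50 - 147*exp(-2*t/3)/50.
As t -> infinity, exp(-2*1/3 t) -> 0, so the stationary variance is sigma^2 / (2 theta) = 147/50.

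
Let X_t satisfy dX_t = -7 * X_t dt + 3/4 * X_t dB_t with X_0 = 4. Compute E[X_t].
E[X_t] = 4*exp(-7*t)

For GBM dX = mu X dt + sigma X dB with X_0 = x_0, apply Itô to Y = log X: dY = (mu - sigma^2/2) dt + sigma dB, so Y_t = log(x_0) + (mu - sigma^2/2) t + sigma B_t and hence X_t = x_0 * exp((mu - sigma^2/2) t + sigma B_t).
With mu = -7, sigma = 3/4, x_0 = 4, this gives:
  X_t = 4 * exp((-233/32) * t + (3/4) * B_t).
Since sigma*B_t ~ Normal(0, sigma^2 t), E[exp(sigma*B_t)] = exp(sigma^2 t / 2); so E[X_t] = x_0 * exp((mu - sigma^2/2) t) * exp(sigma^2 t / 2) = x_0 * exp(mu t) = 4*exp(-7*t).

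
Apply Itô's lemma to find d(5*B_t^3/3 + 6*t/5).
d(5*B_t^3/3 + 6*t/5) = (5*B_t + 6/5) dt + (5*B_t^2) dB_t

Itô's formula for f(t, x): d f(t, B_t) = (f_t + (1/2) f_xx) dt + f_x dB_t. Compute partials of f(t, x) = 6*t/5 + 5*x^3/3:
  f_t(t,x)  = 6/5
  f_x(t,x)  = 5*x^2
  f_xx(t,x) = 10*x
Assemble drift = f_t + (1/2) f_xx = 5*x + 6/5 and diffusion = f_x = 5*x^2. Substituting x = B_t:
  d(5*B_t^3/3 + 6*t/5) = (5*B_t + 6/5) dt + (5*B_t^2) dB_t.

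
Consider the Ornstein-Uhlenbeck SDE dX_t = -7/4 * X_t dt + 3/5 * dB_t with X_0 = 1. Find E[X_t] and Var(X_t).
E[X_t] = exp(-7*t/4); Var(X_t) = 18/175 - 18*exp(-7*t/2)/175

The OU SDE dX = -theta X dt + sigma dB admits the integrating factor exp(theta t): d(exp(theta t) X_t) = sigma exp(theta t) dB_t. Integrating from 0 to t:
  X_t = x_0 * exp(-theta t) + sigma * int_0^t exp(-theta (t-s)) dB_s.
The Itô integral has mean 0 and (by the Itô isometry) variance sigma^2 * int_0^t exp(-2 theta (t - s)) ds = sigma^2 * (1 - exp(-2 theta t)) / (2 theta).
With theta = 7/4, sigma = 3/5, x_0 = 1:
  E[X_t] = 1 * exp(-7/4 t) = exp(-7*t/4)
  Var(X_t) = (3/5)^2 * (1 - exp(-2*7/4 t)) / (2 * 7/4) = 18/175 - 18*exp(-7*t/2)/175.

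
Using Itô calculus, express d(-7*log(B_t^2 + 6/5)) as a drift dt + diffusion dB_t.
d(-7*log(B_t^2 + 6/5)) = (35*(5*B_t^2 - 6)/(5*B_t^2 + 6)^2) dt + (-70*B_t/(5*B_t^2 + 6)) dB_t

Itô's formula for f(B_t) gives d f(B_t) = f'(B_t) dB_t + (1/2) f''(B_t) dt. Compute derivatives of f(x) = -7*log(x^2 + 6/5):
  f'(x)  = -70*x/(5*x^2 + 6)
  f''(x) = 70*(5*x^2 - 6)/(5*x^2 + 6)^2
Substitute x = B_t and multiply the f'' term by 1/2:
  drift     = (1/2) * (70*(5*x^2 - 6)/(5*x^2 + 6)^2) evaluated at B_t = 35*(5*B_t^2 - 6)/(5*B_t^2 + 6)^2
  diffusion = (-70*x/(5*x^2 + 6)) evaluated at B_t = -70*B_t/(5*B_t^2 + 6)
Therefore d(-7*log(B_t^2 + 6/5)) = (35*(5*B_t^2 - 6)/(5*B_t^2 + 6)^2) dt + (-70*B_t/(5*B_t^2 + 6)) dB_t.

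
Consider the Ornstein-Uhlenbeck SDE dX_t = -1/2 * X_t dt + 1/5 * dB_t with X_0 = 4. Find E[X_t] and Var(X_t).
E[X_t] = 4*exp(-t/2); Var(X_t) = (exp(t) - 1)*exp(-t)/25

The OU SDE dX = -theta X dt + sigma dB admits the integrating factor exp(theta t): d(exp(theta t) X_t) = sigma exp(theta t) dB_t. Integrating from 0 to t:
  X_t = x_0 * exp(-theta t) + sigma * int_0^t exp(-theta (t-s)) dB_s.
The Itô integral has mean 0 and (by the Itô isometry) variance sigma^2 * int_0^t exp(-2 theta (t - s)) ds = sigma^2 * (1 - exp(-2 theta t)) / (2 theta).
With theta = 1/2, sigma = 1/5, x_0 = 4:
  E[X_t] = 4 * exp(-1/2 t) = 4*exp(-t/2)
  Var(X_t) = (1/5)^2 * (1 - exp(-2*1/2 t)) / (2 * 1/2) = (exp(t) - 1)*exp(-t)/25.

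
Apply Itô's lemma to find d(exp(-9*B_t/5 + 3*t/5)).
d(exp(-9*B_t/5 + 3*t/5)) = (111*exp(-9*B_t/5 + 3*t/5)/50) dt + (-9*exp(-9*B_t/5 + 3*t/5)/5) dB_t

Itô's formula for f(t, x): d f(t, B_t) = (f_t + (1/2) f_xx) dt + f_x dB_t. Compute partials of f(t, x) = exp(3*t/5 - 9*x/5):
  f_t(t,x)  = 3*exp(3*t/5 - 9*x/5)/5
  f_x(t,x)  = -9*exp(3*t/5 - 9*x/5)/5
  f_xx(t,x) = 81*exp(3*t/5 - 9*x/5)/25
Assemble drift = f_t + (1/2) f_xx = 111*exp(3*t/5 - 9*x/5)/50 and diffusion = f_x = -9*exp(3*t/5 - 9*x/5)/5. Substituting x = B_t:
  d(exp(-9*B_t/5 + 3*t/5)) = (111*exp(-9*B_t/5 + 3*t/5)/50) dt + (-9*exp(-9*B_t/5 + 3*t/5)/5) dB_t.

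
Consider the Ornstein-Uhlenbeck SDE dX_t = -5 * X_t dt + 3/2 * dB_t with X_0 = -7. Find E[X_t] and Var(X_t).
E[X_t] = -7*exp(-5*t); Var(X_t) = 9/40 - 9*exp(-10*t)/40

The OU SDE dX = -theta X dt + sigma dB admits the integrating factor exp(theta t): d(exp(theta t) X_t) = sigma exp(theta t) dB_t. Integrating from 0 to t:
  X_t = x_0 * exp(-theta t) + sigma * int_0^t exp(-theta (t-s)) dB_s.
The Itô integral has mean 0 and (by the Itô isometry) variance sigma^2 * int_0^t exp(-2 theta (t - s)) ds = sigma^2 * (1 - exp(-2 theta t)) / (2 theta).
With theta = 5, sigma = 3/2, x_0 = -7:
  E[X_t] = -7 * exp(-5 t) = -7*exp(-5*t)
  Var(X_t) = (3/2)^2 * (1 - exp(-2*5 t)) / (2 * 5) = 9/40 - 9*exp(-10*t)/40.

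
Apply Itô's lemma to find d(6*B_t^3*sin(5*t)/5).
d(6*B_t^3*sin(5*t)/5) = (6*B_t*(B_t^2*cos(5*t) + 3*sin(5*t)/5)) dt + (18*B_t^2*sin(5*t)/5) dB_t

Itô's formula for f(t, x): d f(t, B_t) = (f_t + (1/2) f_xx) dt + f_x dB_t. Compute partials of f(t, x) = 6*x^3*sin(5*t)/5:
  f_t(t,x)  = 6*x^3*cos(5*t)
  f_x(t,x)  = 18*x^2*sin(5*t)/5
  f_xx(t,x) = 36*x*sin(5*t)/5
Assemble drift = f_t + (1/2) f_xx = 6*x*(x^2*cos(5*t) + 3*sin(5*t)/5) and diffusion = f_x = 18*x^2*sin(5*t)/5. Substituting x = B_t:
  d(6*B_t^3*sin(5*t)/5) = (6*B_t*(B_t^2*cos(5*t) + 3*sin(5*t)/5)) dt + (18*B_t^2*sin(5*t)/5) dB_t.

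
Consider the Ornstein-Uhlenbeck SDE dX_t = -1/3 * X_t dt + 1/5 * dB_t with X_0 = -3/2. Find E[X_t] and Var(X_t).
E[X_t] = -3*exp(-t/3)/2; Var(X_t) = 3/50 - 3*exp(-2*t/3)/50

The OU SDE dX = -theta X dt + sigma dB admits the integrating factor exp(theta t): d(exp(theta t) X_t) = sigma exp(theta t) dB_t. Integrating from 0 to t:
  X_t = x_0 * exp(-theta t) + sigma * int_0^t exp(-theta (t-s)) dB_s.
The Itô integral has mean 0 and (by the Itô isometry) variance sigma^2 * int_0^t exp(-2 theta (t - s)) ds = sigma^2 * (1 - exp(-2 theta t)) / (2 theta).
With theta = 1/3, sigma = 1/5, x_0 = -3/2:
  E[X_t] = -3/2 * exp(-1/3 t) = -3*exp(-t/3)/2
  Var(X_t) = (1/5)^2 * (1 - exp(-2*1/3 t)) / (2 * 1/3) = 3/50 - 3*exp(-2*t/3)/50.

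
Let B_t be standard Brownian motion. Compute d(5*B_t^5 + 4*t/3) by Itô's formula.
d(5*B_t^5 + 4*t/3) = (50*B_t^3 + 4/3) dt + (25*B_t^4) dB_t

Itô's formula for f(t, x): d f(t, B_t) = (f_t + (1/2) f_xx) dt + f_x dB_t. Compute partials of f(t, x) = 4*t/3 + 5*x^5:
  f_t(t,x)  = 4/3
  f_x(t,x)  = 25*x^4
  f_xx(t,x) = 100*x^3
Assemble drift = f_t + (1/2) f_xx = 50*x^3 + 4/3 and diffusion = f_x = 25*x^4. Substituting x = B_t:
  d(5*B_t^5 + 4*t/3) = (50*B_t^3 + 4/3) dt + (25*B_t^4) dB_t.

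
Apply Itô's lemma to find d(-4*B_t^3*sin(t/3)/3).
d(-4*B_t^3*sin(t/3)/3) = (-4*B_t*(B_t^2*cos(t/3) + 9*sin(t/3))/9) dt + (-4*B_t^2*sin(t/3)) dB_t

Itô's formula for f(t, x): d f(t, B_t) = (f_t + (1/2) f_xx) dt + f_x dB_t. Compute partials of f(t, x) = -4*x^3*sin(t/3)/3:
  f_t(t,x)  = -4*x^3*cos(t/3)/9
  f_x(t,x)  = -4*x^2*sin(t/3)
  f_xx(t,x) = -8*x*sin(t/3)
Assemble drift = f_t + (1/2) f_xx = -4*x*(x^2*cos(t/3) + 9*sin(t/3))/9 and diffusion = f_x = -4*x^2*sin(t/3). Substituting x = B_t:
  d(-4*B_t^3*sin(t/3)/3) = (-4*B_t*(B_t^2*cos(t/3) + 9*sin(t/3))/9) dt + (-4*B_t^2*sin(t/3)) dB_t.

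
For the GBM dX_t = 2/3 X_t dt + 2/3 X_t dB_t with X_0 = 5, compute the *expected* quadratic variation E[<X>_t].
E[<X>_t] = 25*exp(16*t/9)/4 - 25/4

<X>_t = int_0^t ((2/3) * X_s)^2 ds. Taking expectation inside the integral: E[<X>_t] = (2/3)^2 * int_0^t E[X_s^2] ds. For GBM, E[X_s^2] = x_0^2 * exp((2 mu + sigma^2) s). Integrating:
  E[<X>_t] = (2/3)^2 * 5^2 * (exp((2*(2/3) + (2/3)^2) t) - 1) / (2*(2/3) + (2/3)^2)
           = (2/3)^2 * 5^2 * (exp((16/9) t) - 1) / (16/9) = 25*exp(16*t/9)/4 - 25/4.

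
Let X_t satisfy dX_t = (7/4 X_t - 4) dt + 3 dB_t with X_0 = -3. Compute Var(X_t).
Var(X_t) = 18*exp(7*t/2)/7 - 18/7

The variance V(t) = Var(X_t) satisfies V'(t) = 2 a V(t) + c^2 with V(0) = 0 (drift coefficient is linear in X, diffusion is constant). With a = 7/4, c = 3, the solution is
  V(t) = (c^2 / (2 a)) * (exp(2 a t) - 1)
       = (3^2 / (2*(7/4))) * (exp((7/2) t) - 1)
       = 18*exp(7*t/2)/7 - 18/7.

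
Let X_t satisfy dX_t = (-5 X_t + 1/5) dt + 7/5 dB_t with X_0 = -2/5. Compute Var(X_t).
Var(X_t) = 49/250 - 49*exp(-10*t)/250

The variance V(t) = Var(X_t) satisfies V'(t) = 2 a V(t) + c^2 with V(0) = 0 (drift coefficient is linear in X, diffusion is constant). With a = -5, c = 7/5, the solution is
  V(t) = (c^2 / (2 a)) * (exp(2 a t) - 1)
       = ((7/5)^2 / (2*(-5))) * (exp((-10) t) - 1)
       = 49/250 - 49*exp(-10*t)/250.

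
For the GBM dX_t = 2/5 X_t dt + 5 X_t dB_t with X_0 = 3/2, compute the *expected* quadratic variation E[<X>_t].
E[<X>_t] = 375*exp(129*t/5)/172 - 375/172

<X>_t = int_0^t (5 * X_s)^2 ds. Taking expectation inside the integral: E[<X>_t] = 5^2 * int_0^t E[X_s^2] ds. For GBM, E[X_s^2] = x_0^2 * exp((2 mu + sigma^2) s). Integrating:
  E[<X>_t] = 5^2 * (3/2)^2 * (exp((2*(2/5) + 5^2) t) - 1) / (2*(2/5) + 5^2)
           = 5^2 * (3/2)^2 * (exp((129/5) t) - 1) / (129/5) = 375*exp(129*t/5)/172 - 375/172.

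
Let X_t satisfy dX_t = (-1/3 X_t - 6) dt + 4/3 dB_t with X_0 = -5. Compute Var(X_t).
Var(X_t) = 8/3 - 8*exp(-2*t/3)/3

The variance V(t) = Var(X_t) satisfies V'(t) = 2 a V(t) + c^2 with V(0) = 0 (drift coefficient is linear in X, diffusion is constant). With a = -1/3, c = 4/3, the solution is
  V(t) = (c^2 / (2 a)) * (exp(2 a t) - 1)
       = ((4/3)^2 / (2*(-1/3))) * (exp((-2/3) t) - 1)
       = 8/3 - 8*exp(-2*t/3)/3.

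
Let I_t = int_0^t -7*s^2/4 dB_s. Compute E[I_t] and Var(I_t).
E[I_t] = 0; Var(I_t) = 49*t^5/80

The Itô integral of a deterministic integrand f(s) has mean 0 because each increment f(s) * (B_{s+ds} - B_s) has mean 0. By the Itô isometry:
  Var( int_0^t f(s) dB_s ) = E[ (int_0^t f(s) dB_s)^2 ] = int_0^t f(s)^2 ds.
Here f(s) = -7*s^2/4, so f(s)^2 = 49*s^4/16. Integrate:
  int_0^t (49*s^4/16) ds = 49*t^5/80.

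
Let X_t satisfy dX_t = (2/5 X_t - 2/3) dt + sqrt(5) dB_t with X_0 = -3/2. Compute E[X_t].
E[X_t] = 5/3 - 19*exp(2*t/5)/6

Taking expectations and using E[dB_t] = 0, the mean m(t) = E[X_t] satisfies the ODE m'(t) = a m(t) + b with m(0) = x_0. With a = 2/5, b = -2/3, x_0 = -3/2, the solution is
  m(t) = x_0 * exp(a t) + (b/a) * (exp(a t) - 1)
       = (-3/2) * exp((2/5) t) + ((-2/3)/(2/5)) * (exp((2/5) t) - 1)
       = 5/3 - 19*exp(2*t/5)/6.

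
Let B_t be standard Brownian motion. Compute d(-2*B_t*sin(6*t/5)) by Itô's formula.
d(-2*B_t*sin(6*t/5)) = (-12*B_t*cos(6*t/5)/5) dt + (-2*sin(6*t/5)) dB_t

Itô's formula for f(t, x): d f(t, B_t) = (f_t + (1/2) f_xx) dt + f_x dB_t. Compute partials of f(t, x) = -2*x*sin(6*t/5):
  f_t(t,x)  = -12*x*cos(6*t/5)/5
  f_x(t,x)  = -2*sin(6*t/5)
  f_xx(t,x) = 0
Assemble drift = f_t + (1/2) f_xx = -12*x*cos(6*t/5)/5 and diffusion = f_x = -2*sin(6*t/5). Substituting x = B_t:
  d(-2*B_t*sin(6*t/5)) = (-12*B_t*cos(6*t/5)/5) dt + (-2*sin(6*t/5)) dB_t.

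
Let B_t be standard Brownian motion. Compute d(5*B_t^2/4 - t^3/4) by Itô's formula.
d(5*B_t^2/4 - t^3/4) = (5/4 - 3*t^2/4) dt + (5*B_t/2) dB_t

Itô's formula for f(t, x): d f(t, B_t) = (f_t + (1/2) f_xx) dt + f_x dB_t. Compute partials of f(t, x) = -t^3/4 + 5*x^2/4:
  f_t(t,x)  = -3*t^2/4
  f_x(t,x)  = 5*x/2
  f_xx(t,x) = 5/2
Assemble drift = f_t + (1/2) f_xx = 5/4 - 3*t^2/4 and diffusion = f_x = 5*x/2. Substituting x = B_t:
  d(5*B_t^2/4 - t^3/4) = (5/4 - 3*t^2/4) dt + (5*B_t/2) dB_t.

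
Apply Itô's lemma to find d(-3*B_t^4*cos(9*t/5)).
d(-3*B_t^4*cos(9*t/5)) = (B_t^2*(27*B_t^2*sin(9*t/5)/5 - 18*cos(9*t/5))) dt + (-12*B_t^3*cos(9*t/5)) dB_t

Itô's formula for f(t, x): d f(t, B_t) = (f_t + (1/2) f_xx) dt + f_x dB_t. Compute partials of f(t, x) = -3*x^4*cos(9*t/5):
  f_t(t,x)  = 27*x^4*sin(9*t/5)/5
  f_x(t,x)  = -12*x^3*cos(9*t/5)
  f_xx(t,x) = -36*x^2*cos(9*t/5)
Assemble drift = f_t + (1/2) f_xx = x^2*(27*x^2*sin(9*t/5)/5 - 18*cos(9*t/5)) and diffusion = f_x = -12*x^3*cos(9*t/5). Substituting x = B_t:
  d(-3*B_t^4*cos(9*t/5)) = (B_t^2*(27*B_t^2*sin(9*t/5)/5 - 18*cos(9*t/5))) dt + (-12*B_t^3*cos(9*t/5)) dB_t.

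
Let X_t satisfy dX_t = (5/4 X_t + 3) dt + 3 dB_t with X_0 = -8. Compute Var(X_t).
Var(X_t) = 18*exp(5*t/2)/5 - 18/5

The variance V(t) = Var(X_t) satisfies V'(t) = 2 a V(t) + c^2 with V(0) = 0 (drift coefficient is linear in X, diffusion is constant). With a = 5/4, c = 3, the solution is
  V(t) = (c^2 / (2 a)) * (exp(2 a t) - 1)
       = (3^2 / (2*(5/4))) * (exp((5/2) t) - 1)
       = 18*exp(5*t/2)/5 - 18/5.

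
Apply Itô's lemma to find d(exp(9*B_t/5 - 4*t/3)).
d(exp(9*B_t/5 - 4*t/3)) = (43*exp(9*B_t/5 - 4*t/3)/150) dt + (9*exp(9*B_t/5 - 4*t/3)/5) dB_t

Itô's formula for f(t, x): d f(t, B_t) = (f_t + (1/2) f_xx) dt + f_x dB_t. Compute partials of f(t, x) = exp(-4*t/3 + 9*x/5):
  f_t(t,x)  = -4*exp(-4*t/3 + 9*x/5)/3
  f_x(t,x)  = 9*exp(-4*t/3 + 9*x/5)/5
  f_xx(t,x) = 81*exp(-4*t/3 + 9*x/5)/25
Assemble drift = f_t + (1/2) f_xx = 43*exp(-4*t/3 + 9*x/5)/150 and diffusion = f_x = 9*exp(-4*t/3 + 9*x/5)/5. Substituting x = B_t:
  d(exp(9*B_t/5 - 4*t/3)) = (43*exp(9*B_t/5 - 4*t/3)/150) dt + (9*exp(9*B_t/5 - 4*t/3)/5) dB_t.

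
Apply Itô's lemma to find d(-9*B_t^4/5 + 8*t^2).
d(-9*B_t^4/5 + 8*t^2) = (-54*B_t^2/5 + 16*t) dt + (-36*B_t^3/5) dB_t

Itô's formula for f(t, x): d f(t, B_t) = (f_t + (1/2) f_xx) dt + f_x dB_t. Compute partials of f(t, x) = 8*t^2 - 9*x^4/5:
  f_t(t,x)  = 16*t
  f_x(t,x)  = -36*x^3/5
  f_xx(t,x) = -108*x^2/5
Assemble drift = f_t + (1/2) f_xx = 16*t - 54*x^2/5 and diffusion = f_x = -36*x^3/5. Substituting x = B_t:
  d(-9*B_t^4/5 + 8*t^2) = (-54*B_t^2/5 + 16*t) dt + (-36*B_t^3/5) dB_t.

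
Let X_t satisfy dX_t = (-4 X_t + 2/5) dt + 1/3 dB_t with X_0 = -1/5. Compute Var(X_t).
Var(X_t) = 1/72 - exp(-8*t)/72

The variance V(t) = Var(X_t) satisfies V'(t) = 2 a V(t) + c^2 with V(0) = 0 (drift coefficient is linear in X, diffusion is constant). With a = -4, c = 1/3, the solution is
  V(t) = (c^2 / (2 a)) * (exp(2 a t) - 1)
       = ((1/3)^2 / (2*(-4))) * (exp((-8) t) - 1)
       = 1/72 - exp(-8*t)/72.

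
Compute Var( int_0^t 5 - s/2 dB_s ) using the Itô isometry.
Var = t*(t^2 - 30*t + 300)/12

The Itô integral of a deterministic integrand f(s) has mean 0 because each increment f(s) * (B_{s+ds} - B_s) has mean 0. By the Itô isometry:
  Var( int_0^t f(s) dB_s ) = E[ (int_0^t f(s) dB_s)^2 ] = int_0^t f(s)^2 ds.
Here f(s) = 5 - s/2, so f(s)^2 = (s - 10)^2/4. Integrate:
  int_0^t ((s - 10)^2/4) ds = t*(t^2 - 30*t + 300)/12.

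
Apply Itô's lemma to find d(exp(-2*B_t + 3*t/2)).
d(exp(-2*B_t + 3*t/2)) = (7*exp(-2*B_t + 3*t/2)/2) dt + (-2*exp(-2*B_t + 3*t/2)) dB_t

Itô's formula for f(t, x): d f(t, B_t) = (f_t + (1/2) f_xx) dt + f_x dB_t. Compute partials of f(t, x) = exp(3*t/2 - 2*x):
  f_t(t,x)  = 3*exp(3*t/2 - 2*x)/2
  f_x(t,x)  = -2*exp(3*t/2 - 2*x)
  f_xx(t,x) = 4*exp(3*t/2 - 2*x)
Assemble drift = f_t + (1/2) f_xx = 7*exp(3*t/2 - 2*x)/2 and diffusion = f_x = -2*exp(3*t/2 - 2*x). Substituting x = B_t:
  d(exp(-2*B_t + 3*t/2)) = (7*exp(-2*B_t + 3*t/2)/2) dt + (-2*exp(-2*B_t + 3*t/2)) dB_t.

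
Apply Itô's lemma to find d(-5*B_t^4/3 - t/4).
d(-5*B_t^4/3 - t/4) = (-10*B_t^2 - 1/4) dt + (-20*B_t^3/3) dB_t

Itô's formula for f(t, x): d f(t, B_t) = (f_t + (1/2) f_xx) dt + f_x dB_t. Compute partials of f(t, x) = -t/4 - 5*x^4/3:
  f_t(t,x)  = -1/4
  f_x(t,x)  = -20*x^3/3
  f_xx(t,x) = -20*x^2
Assemble drift = f_t + (1/2) f_xx = -10*x^2 - 1/4 and diffusion = f_x = -20*x^3/3. Substituting x = B_t:
  d(-5*B_t^4/3 - t/4) = (-10*B_t^2 - 1/4) dt + (-20*B_t^3/3) dB_t.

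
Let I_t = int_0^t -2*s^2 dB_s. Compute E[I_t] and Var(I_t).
E[I_t] = 0; Var(I_t) = 4*t^5/5

The Itô integral of a deterministic integrand f(s) has mean 0 because each increment f(s) * (B_{s+ds} - B_s) has mean 0. By the Itô isometry:
  Var( int_0^t f(s) dB_s ) = E[ (int_0^t f(s) dB_s)^2 ] = int_0^t f(s)^2 ds.
Here f(s) = -2*s^2, so f(s)^2 = 4*s^4. Integrate:
  int_0^t (4*s^4) ds = 4*t^5/5.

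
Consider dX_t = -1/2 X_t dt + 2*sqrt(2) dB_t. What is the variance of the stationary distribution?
lim Var(X_t) = 8

The OU SDE dX = -theta X dt + sigma dB admits the integrating factor exp(theta t): d(exp(theta t) X_t) = sigma exp(theta t) dB_t. Integrating from 0 to t gives X_t = x_0 * exp(-theta t) + sigma * int_0^t exp(-theta (t-s)) dB_s for any initial x_0. The Itô integral has variance (by the Itô isometry) sigma^2 * int_0^t exp(-2 theta (t - s)) ds = sigma^2 * (1 - exp(-2 theta t)) / (2 theta), independent of x_0.
With theta = 1/2, sigma = 2*sqrt(2):
  Var(X_t) = (2*sqrt(2))^2 * (1 - exp(-2*1/2 t)) / (2 * 1/2) = 8 - 8*exp(-t).
As t -> infinity, exp(-2*1/2 t) -> 0, so the stationary variance is sigma^2 / (2 theta) = 8.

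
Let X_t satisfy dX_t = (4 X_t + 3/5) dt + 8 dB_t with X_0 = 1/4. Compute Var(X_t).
Var(X_t) = 8*exp(8*t) - 8

The variance V(t) = Var(X_t) satisfies V'(t) = 2 a V(t) + c^2 with V(0) = 0 (drift coefficient is linear in X, diffusion is constant). With a = 4, c = 8, the solution is
  V(t) = (c^2 / (2 a)) * (exp(2 a t) - 1)
       = (8^2 / (2*4)) * (exp(8 t) - 1)
       = 8*exp(8*t) - 8.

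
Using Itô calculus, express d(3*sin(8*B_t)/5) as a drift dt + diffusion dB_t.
d(3*sin(8*B_t)/5) = (-96*sin(8*B_t)/5) dt + (24*cos(8*B_t)/5) dB_t

Itô's formula for f(B_t) gives d f(B_t) = f'(B_t) dB_t + (1/2) f''(B_t) dt. Compute derivatives of f(x) = 3*sin(8*x)/5:
  f'(x)  = 24*cos(8*x)/5
  f''(x) = -192*sin(8*x)/5
Substitute x = B_t and multiply the f'' term by 1/2:
  drift     = (1/2) * (-192*sin(8*x)/5) evaluated at B_t = -96*sin(8*B_t)/5
  diffusion = (24*cos(8*x)/5) evaluated at B_t = 24*cos(8*B_t)/5
Therefore d(3*sin(8*B_t)/5) = (-96*sin(8*B_t)/5) dt + (24*cos(8*B_t)/5) dB_t.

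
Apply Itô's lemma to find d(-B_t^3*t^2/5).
d(-B_t^3*t^2/5) = (B_t*t*(-2*B_t^2 - 3*t)/5) dt + (-3*B_t^2*t^2/5) dB_t

Itô's formula for f(t, x): d f(t, B_t) = (f_t + (1/2) f_xx) dt + f_x dB_t. Compute partials of f(t, x) = -t^2*x^3/5:
  f_t(t,x)  = -2*t*x^3/5
  f_x(t,x)  = -3*t^2*x^2/5
  f_xx(t,x) = -6*t^2*x/5
Assemble drift = f_t + (1/2) f_xx = t*x*(-3*t - 2*x^2)/5 and diffusion = f_x = -3*t^2*x^2/5. Substituting x = B_t:
  d(-B_t^3*t^2/5) = (B_t*t*(-2*B_t^2 - 3*t)/5) dt + (-3*B_t^2*t^2/5) dB_t.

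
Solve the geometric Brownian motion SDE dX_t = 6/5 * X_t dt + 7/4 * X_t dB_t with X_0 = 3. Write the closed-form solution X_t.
X_t = 3 * exp((-53/160) * t + (7/4) * B_t)

For GBM dX = mu X dt + sigma X dB with X_0 = x_0, apply Itô to Y = log X: dY = (mu - sigma^2/2) dt + sigma dB, so Y_t = log(x_0) + (mu - sigma^2/2) t + sigma B_t and hence X_t = x_0 * exp((mu - sigma^2/2) t + sigma B_t).
With mu = 6/5, sigma = 7/4, x_0 = 3, this gives:
  X_t = 3 * exp((-53/160) * t + (7/4) * B_t).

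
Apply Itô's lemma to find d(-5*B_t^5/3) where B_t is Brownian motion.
d(-5*B_t^5/3) = (-50*B_t^3/3) dt + (-25*B_t^4/3) dB_t

Itô's formula for f(B_t) gives d f(B_t) = f'(B_t) dB_t + (1/2) f''(B_t) dt. Compute derivatives of f(x) = -5*x^5/3:
  f'(x)  = -25*x^4/3
  f''(x) = -100*x^3/3
Substitute x = B_t and multiply the f'' term by 1/2:
  drift     = (1/2) * (-100*x^3/3) evaluated at B_t = -50*B_t^3/3
  diffusion = (-25*x^4/3) evaluated at B_t = -25*B_t^4/3
Therefore d(-5*B_t^5/3) = (-50*B_t^3/3) dt + (-25*B_t^4/3) dB_t.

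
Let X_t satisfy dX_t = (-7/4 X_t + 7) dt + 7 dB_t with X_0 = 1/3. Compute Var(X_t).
Var(X_t) = 14 - 14*exp(-7*t/2)

The variance V(t) = Var(X_t) satisfies V'(t) = 2 a V(t) + c^2 with V(0) = 0 (drift coefficient is linear in X, diffusion is constant). With a = -7/4, c = 7, the solution is
  V(t) = (c^2 / (2 a)) * (exp(2 a t) - 1)
       = (7^2 / (2*(-7/4))) * (exp((-7/2) t) - 1)
       = 14 - 14*exp(-7*t/2).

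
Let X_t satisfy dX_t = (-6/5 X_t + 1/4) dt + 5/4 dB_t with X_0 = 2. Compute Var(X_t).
Var(X_t) = 125/192 - 125*exp(-12*t/5)/192

The variance V(t) = Var(X_t) satisfies V'(t) = 2 a V(t) + c^2 with V(0) = 0 (drift coefficient is linear in X, diffusion is constant). With a = -6/5, c = 5/4, the solution is
  V(t) = (c^2 / (2 a)) * (exp(2 a t) - 1)
       = ((5/4)^2 / (2*(-6/5))) * (exp((-12/5) t) - 1)
       = 125/192 - 125*exp(-12*t/5)/192.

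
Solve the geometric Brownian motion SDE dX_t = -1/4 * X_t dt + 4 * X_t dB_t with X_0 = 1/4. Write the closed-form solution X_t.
X_t = 1/4 * exp((-33/4) * t + (4) * B_t)

For GBM dX = mu X dt + sigma X dB with X_0 = x_0, apply Itô to Y = log X: dY = (mu - sigma^2/2) dt + sigma dB, so Y_t = log(x_0) + (mu - sigma^2/2) t + sigma B_t and hence X_t = x_0 * exp((mu - sigma^2/2) t + sigma B_t).
With mu = -1/4, sigma = 4, x_0 = 1/4, this gives:
  X_t = 1/4 * exp((-33/4) * t + (4) * B_t).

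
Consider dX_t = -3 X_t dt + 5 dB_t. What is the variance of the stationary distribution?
lim Var(X_t) = 25/6

The OU SDE dX = -theta X dt + sigma dB admits the integrating factor exp(theta t): d(exp(theta t) X_t) = sigma exp(theta t) dB_t. Integrating from 0 to t gives X_t = x_0 * exp(-theta t) + sigma * int_0^t exp(-theta (t-s)) dB_s for any initial x_0. The Itô integral has variance (by the Itô isometry) sigma^2 * int_0^t exp(-2 theta (t - s)) ds = sigma^2 * (1 - exp(-2 theta t)) / (2 theta), independent of x_0.
With theta = 3, sigma = 5:
  Var(X_t) = (5)^2 * (1 - exp(-2*3 t)) / (2 * 3) = 25/6 - 25*exp(-6*t)/6.
As t -> infinity, exp(-2*3 t) -> 0, so the stationary variance is sigma^2 / (2 theta) = 25/6.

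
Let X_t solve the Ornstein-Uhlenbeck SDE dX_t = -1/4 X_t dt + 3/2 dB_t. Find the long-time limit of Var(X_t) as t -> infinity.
lim Var(X_t) = 9/2

The OU SDE dX = -theta X dt + sigma dB admits the integrating factor exp(theta t): d(exp(theta t) X_t) = sigma exp(theta t) dB_t. Integrating from 0 to t gives X_t = x_0 * exp(-theta t) + sigma * int_0^t exp(-theta (t-s)) dB_s for any initial x_0. The Itô integral has variance (by the Itô isometry) sigma^2 * int_0^t exp(-2 theta (t - s)) ds = sigma^2 * (1 - exp(-2 theta t)) / (2 theta), independent of x_0.
With theta = 1/4, sigma = 3/2:
  Var(X_t) = (3/2)^2 * (1 - exp(-2*1/4 t)) / (2 * 1/4) = 9/2 - 9*exp(-t/2)/2.
As t -> infinity, exp(-2*1/4 t) -> 0, so the stationary variance is sigma^2 / (2 theta) = 9/2.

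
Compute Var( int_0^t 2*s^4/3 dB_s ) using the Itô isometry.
Var = 4*t^9/81

The Itô integral of a deterministic integrand f(s) has mean 0 because each increment f(s) * (B_{s+ds} - B_s) has mean 0. By the Itô isometry:
  Var( int_0^t f(s) dB_s ) = E[ (int_0^t f(s) dB_s)^2 ] = int_0^t f(s)^2 ds.
Here f(s) = 2*s^4/3, so f(s)^2 = 4*s^8/9. Integrate:
  int_0^t (4*s^8/9) ds = 4*t^9/81.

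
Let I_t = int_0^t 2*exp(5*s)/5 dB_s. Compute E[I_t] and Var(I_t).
E[I_t] = 0; Var(I_t) = 2*exp(10*t)/125 - 2/125

The Itô integral of a deterministic integrand f(s) has mean 0 because each increment f(s) * (B_{s+ds} - B_s) has mean 0. By the Itô isometry:
  Var( int_0^t f(s) dB_s ) = E[ (int_0^t f(s) dB_s)^2 ] = int_0^t f(s)^2 ds.
Here f(s) = 2*exp(5*s)/5, so f(s)^2 = 4*exp(10*s)/25. Integrate:
  int_0^t (4*exp(10*s)/25) ds = 2*exp(10*t)/125 - 2/125.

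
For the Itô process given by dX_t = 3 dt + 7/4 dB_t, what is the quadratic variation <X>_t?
<X>_t = 49*t/16

For an Itô process dX_t = a(t) dt + b(t) dB_t, the quadratic variation is <X>_t = int_0^t b(s)^2 ds (the drift term does not contribute). Here b(s) = 7/4, so
  b(s)^2 = 49/16.
Integrating from 0 to t:
  <X>_t = int_0^t (49/16) ds = 49*t/16.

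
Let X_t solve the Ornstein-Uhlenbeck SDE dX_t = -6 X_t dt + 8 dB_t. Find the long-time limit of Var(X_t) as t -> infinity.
lim Var(X_t) = 16/3

The OU SDE dX = -theta X dt + sigma dB admits the integrating factor exp(theta t): d(exp(theta t) X_t) = sigma exp(theta t) dB_t. Integrating from 0 to t gives X_t = x_0 * exp(-theta t) + sigma * int_0^t exp(-theta (t-s)) dB_s for any initial x_0. The Itô integral has variance (by the Itô isometry) sigma^2 * int_0^t exp(-2 theta (t - s)) ds = sigma^2 * (1 - exp(-2 theta t)) / (2 theta), independent of x_0.
With theta = 6, sigma = 8:
  Var(X_t) = (8)^2 * (1 - exp(-2*6 t)) / (2 * 6) = 16/3 - 16*exp(-12*t)/3.
As t -> infinity, exp(-2*6 t) -> 0, so the stationary variance is sigma^2 / (2 theta) = 16/3.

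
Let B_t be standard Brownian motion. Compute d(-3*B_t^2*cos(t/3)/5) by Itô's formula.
d(-3*B_t^2*cos(t/3)/5) = (B_t^2*sin(t/3)/5 - 3*cos(t/3)/5) dt + (-6*B_t*cos(t/3)/5) dB_t

Itô's formula for f(t, x): d f(t, B_t) = (f_t + (1/2) f_xx) dt + f_x dB_t. Compute partials of f(t, x) = -3*x^2*cos(t/3)/5:
  f_t(t,x)  = x^2*sin(t/3)/5
  f_x(t,x)  = -6*x*cos(t/3)/5
  f_xx(t,x) = -6*cos(t/3)/5
Assemble drift = f_t + (1/2) f_xx = x^2*sin(t/3)/5 - 3*cos(t/3)/5 and diffusion = f_x = -6*x*cos(t/3)/5. Substituting x = B_t:
  d(-3*B_t^2*cos(t/3)/5) = (B_t^2*sin(t/3)/5 - 3*cos(t/3)/5) dt + (-6*B_t*cos(t/3)/5) dB_t.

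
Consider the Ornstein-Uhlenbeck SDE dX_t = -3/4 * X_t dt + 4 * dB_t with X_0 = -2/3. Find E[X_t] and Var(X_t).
E[X_t] = -2*exp(-3*t/4)/3; Var(X_t) = 32/3 - 32*exp(-3*t/2)/3

The OU SDE dX = -theta X dt + sigma dB admits the integrating factor exp(theta t): d(exp(theta t) X_t) = sigma exp(theta t) dB_t. Integrating from 0 to t:
  X_t = x_0 * exp(-theta t) + sigma * int_0^t exp(-theta (t-s)) dB_s.
The Itô integral has mean 0 and (by the Itô isometry) variance sigma^2 * int_0^t exp(-2 theta (t - s)) ds = sigma^2 * (1 - exp(-2 theta t)) / (2 theta).
With theta = 3/4, sigma = 4, x_0 = -2/3:
  E[X_t] = -2/3 * exp(-3/4 t) = -2*exp(-3*t/4)/3
  Var(X_t) = (4)^2 * (1 - exp(-2*3/4 t)) / (2 * 3/4) = 32/3 - 32*exp(-3*t/2)/3.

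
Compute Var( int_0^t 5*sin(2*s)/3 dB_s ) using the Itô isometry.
Var = 25*t/18 - 25*sin(4*t)/72

The Itô integral of a deterministic integrand f(s) has mean 0 because each increment f(s) * (B_{s+ds} - B_s) has mean 0. By the Itô isometry:
  Var( int_0^t f(s) dB_s ) = E[ (int_0^t f(s) dB_s)^2 ] = int_0^t f(s)^2 ds.
Here f(s) = 5*sin(2*s)/3, so f(s)^2 = 25*sin(2*s)^2/9. Integrate:
  int_0^t (25*sin(2*s)^2/9) ds = 25*t/18 - 25*sin(4*t)/72.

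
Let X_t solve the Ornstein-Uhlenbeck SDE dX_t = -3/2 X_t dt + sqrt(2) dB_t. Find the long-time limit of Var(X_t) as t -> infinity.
lim Var(X_t) = 2/3

The OU SDE dX = -theta X dt + sigma dB admits the integrating factor exp(theta t): d(exp(theta t) X_t) = sigma exp(theta t) dB_t. Integrating from 0 to t gives X_t = x_0 * exp(-theta t) + sigma * int_0^t exp(-theta (t-s)) dB_s for any initial x_0. The Itô integral has variance (by the Itô isometry) sigma^2 * int_0^t exp(-2 theta (t - s)) ds = sigma^2 * (1 - exp(-2 theta t)) / (2 theta), independent of x_0.
With theta = 3/2, sigma = sqrt(2):
  Var(X_t) = (sqrt(2))^2 * (1 - exp(-2*3/2 t)) / (2 * 3/2) = 2/3 - 2*exp(-3*t)/3.
As t -> infinity, exp(-2*3/2 t) -> 0, so the stationary variance is sigma^2 / (2 theta) = 2/3.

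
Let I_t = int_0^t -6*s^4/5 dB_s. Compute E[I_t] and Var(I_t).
E[I_t] = 0; Var(I_t) = 4*t^9/25

The Itô integral of a deterministic integrand f(s) has mean 0 because each increment f(s) * (B_{s+ds} - B_s) has mean 0. By the Itô isometry:
  Var( int_0^t f(s) dB_s ) = E[ (int_0^t f(s) dB_s)^2 ] = int_0^t f(s)^2 ds.
Here f(s) = -6*s^4/5, so f(s)^2 = 36*s^8/25. Integrate:
  int_0^t (36*s^8/25) ds = 4*t^9/25.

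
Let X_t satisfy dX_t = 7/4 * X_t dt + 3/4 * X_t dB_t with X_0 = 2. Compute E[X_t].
E[X_t] = 2*exp(7*t/4)

For GBM dX = mu X dt + sigma X dB with X_0 = x_0, apply Itô to Y = log X: dY = (mu - sigma^2/2) dt + sigma dB, so Y_t = log(x_0) + (mu - sigma^2/2) t + sigma B_t and hence X_t = x_0 * exp((mu - sigma^2/2) t + sigma B_t).
With mu = 7/4, sigma = 3/4, x_0 = 2, this gives:
  X_t = 2 * exp((47/32) * t + (3/4) * B_t).
Since sigma*B_t ~ Normal(0, sigma^2 t), E[exp(sigma*B_t)] = exp(sigma^2 t / 2); so E[X_t] = x_0 * exp((mu - sigma^2/2) t) * exp(sigma^2 t / 2) = x_0 * exp(mu t) = 2*exp(7*t/4).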